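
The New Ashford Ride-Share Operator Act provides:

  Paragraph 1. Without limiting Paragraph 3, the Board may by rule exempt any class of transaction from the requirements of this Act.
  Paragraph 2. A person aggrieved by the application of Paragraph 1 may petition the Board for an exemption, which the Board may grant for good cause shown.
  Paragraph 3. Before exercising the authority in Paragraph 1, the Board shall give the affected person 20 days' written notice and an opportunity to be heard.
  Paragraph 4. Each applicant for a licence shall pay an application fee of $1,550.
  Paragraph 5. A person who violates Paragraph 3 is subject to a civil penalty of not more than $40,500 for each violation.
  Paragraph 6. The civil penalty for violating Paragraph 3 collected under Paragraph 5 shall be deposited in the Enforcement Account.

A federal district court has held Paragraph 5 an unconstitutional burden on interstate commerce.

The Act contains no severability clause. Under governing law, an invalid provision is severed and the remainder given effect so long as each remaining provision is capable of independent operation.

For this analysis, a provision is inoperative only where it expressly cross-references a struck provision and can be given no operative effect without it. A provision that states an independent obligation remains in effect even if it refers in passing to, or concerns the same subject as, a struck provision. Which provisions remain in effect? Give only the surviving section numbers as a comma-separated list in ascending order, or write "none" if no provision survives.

1, 2, 3, 4

Paragraph 5 is struck. Paragraph 6 operates only by reference to Paragraph 5, so it falls with Paragraph 5. With no severability clause, the stated default rule severs what cannot stand and enforces each remaining provision that can operate on its own. That leaves Paragraph 1, Paragraph 2, Paragraph 3, and Paragraph 4 in effect.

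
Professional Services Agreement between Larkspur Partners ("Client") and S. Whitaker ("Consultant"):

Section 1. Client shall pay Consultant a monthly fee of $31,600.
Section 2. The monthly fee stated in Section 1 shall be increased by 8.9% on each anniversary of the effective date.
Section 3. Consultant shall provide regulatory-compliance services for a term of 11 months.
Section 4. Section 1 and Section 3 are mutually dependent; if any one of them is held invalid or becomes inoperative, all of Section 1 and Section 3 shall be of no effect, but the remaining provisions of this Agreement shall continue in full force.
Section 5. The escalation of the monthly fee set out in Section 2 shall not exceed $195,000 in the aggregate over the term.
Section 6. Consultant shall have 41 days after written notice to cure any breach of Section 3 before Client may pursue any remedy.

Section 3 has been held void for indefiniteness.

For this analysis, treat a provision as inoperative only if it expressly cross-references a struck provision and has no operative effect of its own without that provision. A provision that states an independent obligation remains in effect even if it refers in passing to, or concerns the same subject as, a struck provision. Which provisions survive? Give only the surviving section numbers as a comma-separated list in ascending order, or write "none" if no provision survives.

Section 3 is struck. The only function of Section 6 is the cure period for breach of Section 3, so it cannot stand once Section 3 is removed. Section 4 declares Section 1 and Section 3 mutually dependent; since one of them has fallen, all of them are of no effect. That brings down Section 1 as well. Section 2 and Section 5 in turn depend solely on a provision now struck and likewise fall. The remainder continues in force under Section 4. Only Section 4 remains in effect.

4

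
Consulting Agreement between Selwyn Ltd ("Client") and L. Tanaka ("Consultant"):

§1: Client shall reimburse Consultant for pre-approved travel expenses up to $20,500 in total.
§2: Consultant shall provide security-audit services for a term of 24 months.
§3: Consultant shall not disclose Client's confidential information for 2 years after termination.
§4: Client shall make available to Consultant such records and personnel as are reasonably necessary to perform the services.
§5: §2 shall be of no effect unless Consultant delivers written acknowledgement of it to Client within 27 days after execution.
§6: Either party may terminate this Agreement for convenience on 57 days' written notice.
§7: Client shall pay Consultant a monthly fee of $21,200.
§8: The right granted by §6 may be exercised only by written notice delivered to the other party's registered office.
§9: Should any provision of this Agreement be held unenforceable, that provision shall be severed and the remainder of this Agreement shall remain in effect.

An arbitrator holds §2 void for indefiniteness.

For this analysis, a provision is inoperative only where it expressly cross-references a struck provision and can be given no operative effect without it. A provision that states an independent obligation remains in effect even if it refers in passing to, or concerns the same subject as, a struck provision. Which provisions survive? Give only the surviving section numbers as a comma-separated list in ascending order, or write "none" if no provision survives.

1, 3, 4, 6, 7, 8, 9

§2 is struck. The only function of §5 is the acknowledgement condition for §2, so it cannot stand once §2 is removed. §9 is a severability clause and preserves every provision that can still be given independent effect. §1, §3, §4, §6, §7, §8, and §9 remain in effect.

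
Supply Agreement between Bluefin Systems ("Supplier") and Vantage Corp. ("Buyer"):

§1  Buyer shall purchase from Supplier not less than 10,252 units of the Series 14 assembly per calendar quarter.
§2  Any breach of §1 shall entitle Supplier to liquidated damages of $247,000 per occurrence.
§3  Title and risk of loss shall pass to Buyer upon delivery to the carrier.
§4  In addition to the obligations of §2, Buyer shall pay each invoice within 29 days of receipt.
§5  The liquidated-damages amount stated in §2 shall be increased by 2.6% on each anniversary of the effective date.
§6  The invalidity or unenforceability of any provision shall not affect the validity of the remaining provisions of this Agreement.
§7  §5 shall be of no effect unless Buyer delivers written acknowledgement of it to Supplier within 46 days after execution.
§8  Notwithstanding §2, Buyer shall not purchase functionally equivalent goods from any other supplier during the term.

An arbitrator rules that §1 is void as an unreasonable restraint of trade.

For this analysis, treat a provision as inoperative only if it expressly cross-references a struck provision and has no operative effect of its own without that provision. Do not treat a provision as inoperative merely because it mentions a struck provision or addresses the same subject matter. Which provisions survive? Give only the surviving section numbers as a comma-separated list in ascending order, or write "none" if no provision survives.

§1 is struck. The whole of §2 is the liquidated-damages amount, defined by reference to §1, so §2 cannot stand once §1 is removed. The whole of §5 is the escalation of the liquidated-damages amount, defined by reference to §2, so §5 cannot stand once §2 is removed. §7 has no operative effect of its own apart from §5 and is therefore inoperative. §4 mentions §2 but its own obligation stands independently of §2, so §4 is not affected. §8 mentions §2 but its own obligation stands independently of §2, so §8 is not affected. §6 is a severability clause and preserves every provision that can still be given independent effect. The provisions still in force are §3, §4, §6, and §8.

3, 4, 6, 8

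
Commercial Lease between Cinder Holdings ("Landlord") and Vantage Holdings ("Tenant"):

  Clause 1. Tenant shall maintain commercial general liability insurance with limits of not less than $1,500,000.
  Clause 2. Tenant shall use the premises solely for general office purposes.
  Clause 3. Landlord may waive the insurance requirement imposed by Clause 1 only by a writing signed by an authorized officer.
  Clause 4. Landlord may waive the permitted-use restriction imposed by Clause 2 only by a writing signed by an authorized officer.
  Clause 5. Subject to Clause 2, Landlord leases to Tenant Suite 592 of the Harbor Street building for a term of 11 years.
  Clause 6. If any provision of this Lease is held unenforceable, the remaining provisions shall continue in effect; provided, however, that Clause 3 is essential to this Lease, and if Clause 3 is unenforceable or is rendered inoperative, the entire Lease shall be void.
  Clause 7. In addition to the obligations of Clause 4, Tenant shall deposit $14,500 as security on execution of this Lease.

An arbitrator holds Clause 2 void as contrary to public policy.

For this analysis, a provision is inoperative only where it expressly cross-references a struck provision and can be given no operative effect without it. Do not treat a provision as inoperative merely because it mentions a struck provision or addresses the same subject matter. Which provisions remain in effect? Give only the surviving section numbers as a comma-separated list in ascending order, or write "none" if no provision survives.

1, 3, 5, 6, 7

Clause 2 is struck. Clause 4 has no operative effect of its own apart from Clause 2 and is therefore inoperative. Clause 7 mentions Clause 4 but its own obligation stands independently of Clause 4, so Clause 7 is not affected. Although Clause 5 refers to Clause 2, its operative terms do not depend on Clause 2, so it remains in effect. Clause 6 makes Clause 3 an essential term, but Clause 3 is unaffected, so the severability proviso in Clause 6 preserves the remaining provisions. Clause 1, Clause 3, Clause 5, Clause 6, and Clause 7 remain in effect.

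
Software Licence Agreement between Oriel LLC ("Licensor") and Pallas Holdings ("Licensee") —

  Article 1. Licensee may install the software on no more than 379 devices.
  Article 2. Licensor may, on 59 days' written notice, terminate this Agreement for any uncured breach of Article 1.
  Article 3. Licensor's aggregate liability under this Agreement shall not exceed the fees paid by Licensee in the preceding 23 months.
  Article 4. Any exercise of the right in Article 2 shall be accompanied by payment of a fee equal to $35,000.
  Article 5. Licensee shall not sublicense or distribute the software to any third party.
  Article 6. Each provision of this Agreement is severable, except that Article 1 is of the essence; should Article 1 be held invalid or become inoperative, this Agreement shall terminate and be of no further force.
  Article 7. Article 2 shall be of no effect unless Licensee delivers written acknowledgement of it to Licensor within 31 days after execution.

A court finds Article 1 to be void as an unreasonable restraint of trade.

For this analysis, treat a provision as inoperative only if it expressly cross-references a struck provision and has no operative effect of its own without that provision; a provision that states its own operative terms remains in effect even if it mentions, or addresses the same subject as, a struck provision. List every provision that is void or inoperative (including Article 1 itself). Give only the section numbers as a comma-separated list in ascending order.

Article 1 is struck. Article 2 operates only by reference to Article 1, so it falls with Article 1. Article 4 merely fixes the exercise fee for Article 2; with Article 2 gone it has nothing to operate on and falls away. Article 7 has no operative effect of its own apart from Article 2 and is therefore inoperative. Article 6 makes Article 1 an essential term, and Article 1 is the provision held invalid; under Article 6, the entire Agreement is therefore void. No provision of the Agreement survives.

1, 2, 3, 4, 5, 6, 7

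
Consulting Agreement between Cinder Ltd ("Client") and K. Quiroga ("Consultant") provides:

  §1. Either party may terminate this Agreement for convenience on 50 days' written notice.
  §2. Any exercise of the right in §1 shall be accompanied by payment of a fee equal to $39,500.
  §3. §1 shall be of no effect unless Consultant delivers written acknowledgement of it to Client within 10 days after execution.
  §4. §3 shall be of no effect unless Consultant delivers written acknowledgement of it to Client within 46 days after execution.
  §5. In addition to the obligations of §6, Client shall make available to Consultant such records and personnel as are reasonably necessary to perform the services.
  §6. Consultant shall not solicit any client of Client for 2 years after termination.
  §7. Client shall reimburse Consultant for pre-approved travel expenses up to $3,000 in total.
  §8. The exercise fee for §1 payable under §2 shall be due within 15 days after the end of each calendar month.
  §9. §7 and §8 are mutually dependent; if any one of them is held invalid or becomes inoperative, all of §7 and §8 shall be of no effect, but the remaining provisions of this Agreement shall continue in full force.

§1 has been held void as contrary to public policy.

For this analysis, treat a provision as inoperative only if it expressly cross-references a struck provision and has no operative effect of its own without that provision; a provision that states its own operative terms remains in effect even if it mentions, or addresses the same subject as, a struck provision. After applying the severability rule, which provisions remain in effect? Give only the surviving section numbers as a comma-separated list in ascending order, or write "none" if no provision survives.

5, 6, 9

§1 is struck. The only function of §2 is the exercise fee for §1, so it cannot stand once §1 is removed. §3 operates only by reference to §1, so it falls with §1. §4 merely fixes the acknowledgement condition for §3; with §3 gone it has nothing to operate on and falls away. §8 operates only by reference to §2, so it falls with §2. §9 declares §7 and §8 mutually dependent; since one of them has fallen, all of them are of no effect. That brings down §7 as well. The remainder continues in force under §9. §5, §6, and §9 remain in effect.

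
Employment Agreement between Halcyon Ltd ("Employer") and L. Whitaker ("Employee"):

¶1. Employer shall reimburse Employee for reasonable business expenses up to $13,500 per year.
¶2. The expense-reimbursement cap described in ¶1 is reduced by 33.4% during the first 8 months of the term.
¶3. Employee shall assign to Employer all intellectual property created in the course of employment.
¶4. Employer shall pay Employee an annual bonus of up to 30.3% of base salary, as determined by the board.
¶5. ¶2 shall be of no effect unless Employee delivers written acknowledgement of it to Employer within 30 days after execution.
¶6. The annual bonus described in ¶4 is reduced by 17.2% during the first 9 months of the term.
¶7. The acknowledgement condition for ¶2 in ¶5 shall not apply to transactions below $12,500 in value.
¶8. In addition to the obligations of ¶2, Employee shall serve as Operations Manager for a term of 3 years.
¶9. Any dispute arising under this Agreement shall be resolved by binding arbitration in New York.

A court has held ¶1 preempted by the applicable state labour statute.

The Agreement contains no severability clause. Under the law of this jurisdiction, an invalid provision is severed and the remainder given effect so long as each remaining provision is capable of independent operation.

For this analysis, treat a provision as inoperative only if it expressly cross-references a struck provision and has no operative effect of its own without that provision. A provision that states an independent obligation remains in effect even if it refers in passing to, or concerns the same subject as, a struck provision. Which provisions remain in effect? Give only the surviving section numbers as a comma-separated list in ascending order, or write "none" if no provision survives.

¶1 is struck. ¶2 does nothing except set the introductory reduction to the expense-reimbursement cap by reference to ¶1; with ¶1 gone it has no independent effect and is inoperative. ¶5 has no operative effect of its own apart from ¶2 and is therefore inoperative. ¶7 has no operative effect of its own apart from ¶5 and is therefore inoperative. Although ¶8 refers to ¶2, its operative terms do not depend on ¶2, so it remains in effect. With no severability clause, the stated default rule severs what cannot stand and enforces each remaining provision that can operate on its own. That leaves ¶3, ¶4, ¶6, ¶8, and ¶9 in effect.

3, 4, 6, 8, 9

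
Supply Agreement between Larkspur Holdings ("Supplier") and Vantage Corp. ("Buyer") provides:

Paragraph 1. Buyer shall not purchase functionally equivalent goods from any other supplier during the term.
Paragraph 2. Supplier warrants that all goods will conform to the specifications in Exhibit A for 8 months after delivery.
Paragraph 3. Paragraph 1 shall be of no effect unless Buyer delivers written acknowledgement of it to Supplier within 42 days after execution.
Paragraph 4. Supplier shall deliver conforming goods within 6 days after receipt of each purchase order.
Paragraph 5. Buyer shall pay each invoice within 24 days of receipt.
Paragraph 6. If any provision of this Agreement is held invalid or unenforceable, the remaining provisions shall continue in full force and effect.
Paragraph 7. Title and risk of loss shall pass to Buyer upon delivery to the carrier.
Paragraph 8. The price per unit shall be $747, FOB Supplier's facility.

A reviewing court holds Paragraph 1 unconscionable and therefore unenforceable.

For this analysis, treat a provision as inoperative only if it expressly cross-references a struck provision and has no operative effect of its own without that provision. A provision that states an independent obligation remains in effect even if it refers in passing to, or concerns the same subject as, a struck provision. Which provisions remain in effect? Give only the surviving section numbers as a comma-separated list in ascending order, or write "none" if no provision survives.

Paragraph 1 is struck. Paragraph 3 merely fixes the acknowledgement condition for Paragraph 1; with Paragraph 1 gone it has nothing to operate on and falls away. Paragraph 6 is a severability clause and preserves every provision that can still be given independent effect. That leaves Paragraph 2, Paragraph 4, Paragraph 5, Paragraph 6, Paragraph 7, and Paragraph 8 in effect.

2, 4, 5, 6, 7, 8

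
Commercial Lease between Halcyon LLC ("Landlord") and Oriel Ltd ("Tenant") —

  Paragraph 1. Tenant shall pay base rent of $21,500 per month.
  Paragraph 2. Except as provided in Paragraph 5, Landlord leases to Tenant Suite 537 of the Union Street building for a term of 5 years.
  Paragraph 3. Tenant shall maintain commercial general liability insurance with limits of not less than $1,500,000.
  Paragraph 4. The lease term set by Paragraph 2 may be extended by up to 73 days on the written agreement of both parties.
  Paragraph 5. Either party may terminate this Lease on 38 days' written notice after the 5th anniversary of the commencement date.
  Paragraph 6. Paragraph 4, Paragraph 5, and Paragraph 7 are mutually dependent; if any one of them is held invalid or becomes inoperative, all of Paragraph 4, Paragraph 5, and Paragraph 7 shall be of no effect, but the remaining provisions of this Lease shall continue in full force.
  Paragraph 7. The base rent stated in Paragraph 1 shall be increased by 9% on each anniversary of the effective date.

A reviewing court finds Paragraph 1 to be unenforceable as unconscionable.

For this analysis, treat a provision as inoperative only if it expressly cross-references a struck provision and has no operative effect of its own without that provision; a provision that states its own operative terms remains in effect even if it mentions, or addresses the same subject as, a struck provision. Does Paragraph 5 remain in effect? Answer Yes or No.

No

Paragraph 1 is struck. Paragraph 7 does nothing except set the escalation of the base rent by reference to Paragraph 1; with Paragraph 1 gone it has no independent effect and is inoperative. Paragraph 2 mentions Paragraph 5 but its own obligation stands independently of Paragraph 5, so Paragraph 2 is not affected. Paragraph 6 declares Paragraph 4, Paragraph 5, and Paragraph 7 mutually dependent; since one of them has fallen, all of them are of no effect. That brings down Paragraph 4 and Paragraph 5 as well. The remainder continues in force under Paragraph 6. The provisions still in force are Paragraph 2, Paragraph 3, and Paragraph 6. Paragraph 5 is among the inoperative provisions, so the answer is no.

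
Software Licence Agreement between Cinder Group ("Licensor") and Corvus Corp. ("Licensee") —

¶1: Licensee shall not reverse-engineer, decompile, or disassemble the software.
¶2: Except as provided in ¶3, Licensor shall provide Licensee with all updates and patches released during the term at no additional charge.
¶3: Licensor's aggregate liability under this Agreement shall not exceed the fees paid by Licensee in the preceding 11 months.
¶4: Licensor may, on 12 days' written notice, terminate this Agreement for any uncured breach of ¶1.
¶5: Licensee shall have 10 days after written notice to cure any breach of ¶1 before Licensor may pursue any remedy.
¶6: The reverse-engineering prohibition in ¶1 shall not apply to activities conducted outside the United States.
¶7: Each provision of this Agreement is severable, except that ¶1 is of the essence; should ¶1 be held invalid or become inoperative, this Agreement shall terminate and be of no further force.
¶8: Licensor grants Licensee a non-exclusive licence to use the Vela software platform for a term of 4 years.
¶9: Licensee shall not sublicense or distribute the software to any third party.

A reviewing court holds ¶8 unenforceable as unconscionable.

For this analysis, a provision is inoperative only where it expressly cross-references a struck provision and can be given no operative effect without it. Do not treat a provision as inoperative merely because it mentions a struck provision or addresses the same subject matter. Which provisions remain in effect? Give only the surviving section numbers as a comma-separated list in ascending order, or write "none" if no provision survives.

1, 2, 3, 4, 5, 6, 7, 9

¶8 is struck. No other provision's operative terms depend on ¶8. ¶7 makes ¶1 an essential term, but ¶1 is unaffected, so the severability proviso in ¶7 preserves the remaining provisions. ¶1, ¶2, ¶3, ¶4, ¶5, ¶6, ¶7, and ¶9 remain in effect.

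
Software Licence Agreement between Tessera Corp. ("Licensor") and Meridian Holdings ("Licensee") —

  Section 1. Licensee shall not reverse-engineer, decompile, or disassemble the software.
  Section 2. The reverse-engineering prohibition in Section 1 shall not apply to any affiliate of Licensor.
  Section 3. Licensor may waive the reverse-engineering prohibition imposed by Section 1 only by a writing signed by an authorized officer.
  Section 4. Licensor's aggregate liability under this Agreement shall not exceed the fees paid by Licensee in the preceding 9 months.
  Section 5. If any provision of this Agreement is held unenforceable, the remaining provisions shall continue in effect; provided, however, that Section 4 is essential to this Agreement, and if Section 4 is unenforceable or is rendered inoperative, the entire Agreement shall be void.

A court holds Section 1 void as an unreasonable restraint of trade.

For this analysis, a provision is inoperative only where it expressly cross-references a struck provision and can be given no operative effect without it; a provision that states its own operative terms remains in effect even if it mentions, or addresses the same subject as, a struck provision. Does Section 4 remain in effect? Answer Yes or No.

Section 1 is struck. Section 2 does nothing except set the carve-out from the reverse-engineering prohibition by reference to Section 1; with Section 1 gone it has no independent effect and is inoperative. Section 3 operates only by reference to Section 1, so it falls with Section 1. Section 5 makes Section 4 an essential term, but Section 4 is unaffected, so the severability proviso in Section 5 preserves the remaining provisions. Section 4 and Section 5 remain in effect. Section 4 is among the surviving provisions, so the answer is yes.

Yes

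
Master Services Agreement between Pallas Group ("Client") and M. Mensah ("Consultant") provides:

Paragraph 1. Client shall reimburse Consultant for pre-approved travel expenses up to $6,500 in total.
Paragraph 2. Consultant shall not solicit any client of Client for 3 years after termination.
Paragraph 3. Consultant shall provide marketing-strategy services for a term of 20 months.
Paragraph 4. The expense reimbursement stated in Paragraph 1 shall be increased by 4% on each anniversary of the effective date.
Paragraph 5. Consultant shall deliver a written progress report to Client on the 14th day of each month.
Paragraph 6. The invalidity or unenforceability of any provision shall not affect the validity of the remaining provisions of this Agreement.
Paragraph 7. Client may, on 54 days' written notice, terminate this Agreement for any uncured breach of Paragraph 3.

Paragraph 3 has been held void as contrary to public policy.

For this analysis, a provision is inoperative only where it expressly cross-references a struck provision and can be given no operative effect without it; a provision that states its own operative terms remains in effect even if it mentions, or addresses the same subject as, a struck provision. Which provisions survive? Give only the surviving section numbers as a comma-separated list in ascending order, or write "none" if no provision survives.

1, 2, 4, 5, 6

Paragraph 3 is struck. The only function of Paragraph 7 is the termination right for breach of Paragraph 3, so it cannot stand once Paragraph 3 is removed. Under the severability clause in Paragraph 6, the remaining provisions continue in force. That leaves Paragraph 1, Paragraph 2, Paragraph 4, Paragraph 5, and Paragraph 6 in effect.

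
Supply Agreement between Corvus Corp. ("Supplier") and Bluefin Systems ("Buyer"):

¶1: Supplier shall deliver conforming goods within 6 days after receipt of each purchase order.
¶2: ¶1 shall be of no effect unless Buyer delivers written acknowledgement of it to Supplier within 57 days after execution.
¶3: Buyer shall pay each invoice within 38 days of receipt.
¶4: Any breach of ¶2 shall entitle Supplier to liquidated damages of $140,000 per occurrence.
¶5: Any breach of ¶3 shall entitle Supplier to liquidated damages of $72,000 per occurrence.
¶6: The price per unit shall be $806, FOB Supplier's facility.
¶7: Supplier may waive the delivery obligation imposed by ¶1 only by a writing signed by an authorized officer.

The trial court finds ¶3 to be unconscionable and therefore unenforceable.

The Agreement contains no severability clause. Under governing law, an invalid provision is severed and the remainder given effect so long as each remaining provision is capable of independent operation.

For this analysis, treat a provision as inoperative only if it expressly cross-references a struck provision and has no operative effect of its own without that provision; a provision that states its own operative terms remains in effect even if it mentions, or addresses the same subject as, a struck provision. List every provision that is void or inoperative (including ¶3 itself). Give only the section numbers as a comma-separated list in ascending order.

¶3 is struck. The whole of ¶5 is the liquidated-damages amount, defined by reference to ¶3, so ¶5 cannot stand once ¶3 is removed. Under the stated default rule, only provisions that cannot operate independently fall away; the rest are enforced. The provisions still in force are ¶1, ¶2, ¶4, ¶6, and ¶7.

3, 5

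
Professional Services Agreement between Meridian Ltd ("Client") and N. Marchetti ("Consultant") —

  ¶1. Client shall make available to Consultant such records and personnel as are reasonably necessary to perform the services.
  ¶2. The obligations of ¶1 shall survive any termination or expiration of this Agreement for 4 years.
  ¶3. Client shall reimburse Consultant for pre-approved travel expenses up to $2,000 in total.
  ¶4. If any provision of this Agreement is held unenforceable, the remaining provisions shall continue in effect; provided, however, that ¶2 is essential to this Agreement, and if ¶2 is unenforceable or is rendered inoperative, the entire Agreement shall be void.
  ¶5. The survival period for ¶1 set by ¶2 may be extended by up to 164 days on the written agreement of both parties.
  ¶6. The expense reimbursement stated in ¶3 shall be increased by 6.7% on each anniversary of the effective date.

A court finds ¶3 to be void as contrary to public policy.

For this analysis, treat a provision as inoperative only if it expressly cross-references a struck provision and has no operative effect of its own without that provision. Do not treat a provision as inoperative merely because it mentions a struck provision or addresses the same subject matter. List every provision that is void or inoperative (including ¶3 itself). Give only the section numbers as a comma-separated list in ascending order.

3, 6

¶3 is struck. ¶6 does nothing except set the escalation of the expense reimbursement by reference to ¶3; with ¶3 gone it has no independent effect and is inoperative. ¶4 makes ¶2 an essential term, but ¶2 is unaffected, so the severability proviso in ¶4 preserves the remaining provisions. The provisions still in force are ¶1, ¶2, ¶4, and ¶5.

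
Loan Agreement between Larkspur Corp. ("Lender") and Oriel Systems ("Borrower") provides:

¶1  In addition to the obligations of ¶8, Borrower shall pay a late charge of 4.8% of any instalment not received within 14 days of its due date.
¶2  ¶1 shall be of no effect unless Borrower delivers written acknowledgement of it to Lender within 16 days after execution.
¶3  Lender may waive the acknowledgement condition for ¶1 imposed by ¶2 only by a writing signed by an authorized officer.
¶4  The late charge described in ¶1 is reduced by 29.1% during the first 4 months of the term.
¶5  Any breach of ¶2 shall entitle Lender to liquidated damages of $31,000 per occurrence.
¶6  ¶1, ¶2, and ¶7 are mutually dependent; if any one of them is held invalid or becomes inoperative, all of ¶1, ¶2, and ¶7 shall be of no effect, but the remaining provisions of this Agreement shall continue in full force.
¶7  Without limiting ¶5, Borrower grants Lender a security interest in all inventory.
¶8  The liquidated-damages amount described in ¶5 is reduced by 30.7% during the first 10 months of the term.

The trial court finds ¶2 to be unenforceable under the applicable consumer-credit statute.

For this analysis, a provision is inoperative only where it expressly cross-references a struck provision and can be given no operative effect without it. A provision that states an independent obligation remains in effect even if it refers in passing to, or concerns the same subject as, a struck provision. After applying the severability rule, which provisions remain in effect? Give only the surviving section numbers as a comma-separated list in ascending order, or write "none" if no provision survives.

6

¶2 is struck. ¶3 merely fixes the waiver condition for ¶2; with ¶2 gone it has nothing to operate on and falls away. ¶5 has no operative effect of its own apart from ¶2 and is therefore inoperative. ¶8 does nothing except set the introductory reduction to the liquidated-damages amount by reference to ¶5; with ¶5 gone it has no independent effect and is inoperative. ¶6 declares ¶1, ¶2, and ¶7 mutually dependent; since one of them has fallen, all of them are of no effect. That brings down ¶1 and ¶7 as well. ¶4 in turn depends solely on a provision now struck and likewise falls. The remainder continues in force under ¶6. Only ¶6 remains in effect.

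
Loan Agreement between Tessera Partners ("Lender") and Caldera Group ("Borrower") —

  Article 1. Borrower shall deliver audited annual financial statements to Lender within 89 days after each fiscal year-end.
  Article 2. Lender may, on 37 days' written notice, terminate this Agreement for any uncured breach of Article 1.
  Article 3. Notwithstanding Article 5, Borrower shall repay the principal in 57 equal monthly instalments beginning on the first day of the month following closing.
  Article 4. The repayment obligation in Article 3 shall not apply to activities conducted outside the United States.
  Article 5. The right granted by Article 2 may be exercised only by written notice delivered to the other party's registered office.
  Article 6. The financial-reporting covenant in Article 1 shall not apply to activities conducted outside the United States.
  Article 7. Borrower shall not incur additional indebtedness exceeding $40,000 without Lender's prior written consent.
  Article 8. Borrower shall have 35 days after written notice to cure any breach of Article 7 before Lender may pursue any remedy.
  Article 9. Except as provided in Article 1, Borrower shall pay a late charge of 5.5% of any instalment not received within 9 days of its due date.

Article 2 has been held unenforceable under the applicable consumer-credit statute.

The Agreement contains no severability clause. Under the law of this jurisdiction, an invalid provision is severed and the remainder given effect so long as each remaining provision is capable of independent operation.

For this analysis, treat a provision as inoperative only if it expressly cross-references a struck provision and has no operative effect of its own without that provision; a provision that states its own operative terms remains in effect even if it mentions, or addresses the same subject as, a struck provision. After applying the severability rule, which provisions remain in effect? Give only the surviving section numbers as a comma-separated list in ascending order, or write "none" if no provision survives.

Article 2 is struck. Article 5 has no operative effect of its own apart from Article 2 and is therefore inoperative. Article 3 mentions Article 5 but its own obligation stands independently of Article 5, so Article 3 is not affected. With no severability clause, the stated default rule severs what cannot stand and enforces each remaining provision that can operate on its own. That leaves Article 1, Article 3, Article 4, Article 6, Article 7, Article 8, and Article 9 in effect.

1, 3, 4, 6, 7, 8, 9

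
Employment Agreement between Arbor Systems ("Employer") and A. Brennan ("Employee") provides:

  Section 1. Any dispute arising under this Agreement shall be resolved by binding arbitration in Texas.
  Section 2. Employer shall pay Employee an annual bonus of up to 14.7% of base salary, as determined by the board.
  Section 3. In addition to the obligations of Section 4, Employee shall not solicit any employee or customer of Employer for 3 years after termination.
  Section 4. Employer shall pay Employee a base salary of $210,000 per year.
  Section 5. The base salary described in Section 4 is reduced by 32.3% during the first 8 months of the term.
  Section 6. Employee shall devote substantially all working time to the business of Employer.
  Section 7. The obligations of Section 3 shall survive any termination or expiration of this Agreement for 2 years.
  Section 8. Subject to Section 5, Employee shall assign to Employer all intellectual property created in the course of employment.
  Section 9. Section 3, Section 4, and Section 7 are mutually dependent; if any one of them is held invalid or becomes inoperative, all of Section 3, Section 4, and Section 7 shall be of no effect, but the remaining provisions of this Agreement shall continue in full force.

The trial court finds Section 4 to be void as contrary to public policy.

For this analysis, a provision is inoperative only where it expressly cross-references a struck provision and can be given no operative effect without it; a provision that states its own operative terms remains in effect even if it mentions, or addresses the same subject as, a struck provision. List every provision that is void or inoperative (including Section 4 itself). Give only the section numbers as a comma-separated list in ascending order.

Section 4 is struck. Section 5 operates only by reference to Section 4, so it falls with Section 4. Section 8 mentions Section 5 but its own obligation stands independently of Section 5, so Section 8 is not affected. Section 9 declares Section 3, Section 4, and Section 7 mutually dependent; since one of them has fallen, all of them are of no effect. That brings down Section 3 and Section 7 as well. The remainder continues in force under Section 9. That leaves Section 1, Section 2, Section 6, Section 8, and Section 9 in effect.

3, 4, 5, 7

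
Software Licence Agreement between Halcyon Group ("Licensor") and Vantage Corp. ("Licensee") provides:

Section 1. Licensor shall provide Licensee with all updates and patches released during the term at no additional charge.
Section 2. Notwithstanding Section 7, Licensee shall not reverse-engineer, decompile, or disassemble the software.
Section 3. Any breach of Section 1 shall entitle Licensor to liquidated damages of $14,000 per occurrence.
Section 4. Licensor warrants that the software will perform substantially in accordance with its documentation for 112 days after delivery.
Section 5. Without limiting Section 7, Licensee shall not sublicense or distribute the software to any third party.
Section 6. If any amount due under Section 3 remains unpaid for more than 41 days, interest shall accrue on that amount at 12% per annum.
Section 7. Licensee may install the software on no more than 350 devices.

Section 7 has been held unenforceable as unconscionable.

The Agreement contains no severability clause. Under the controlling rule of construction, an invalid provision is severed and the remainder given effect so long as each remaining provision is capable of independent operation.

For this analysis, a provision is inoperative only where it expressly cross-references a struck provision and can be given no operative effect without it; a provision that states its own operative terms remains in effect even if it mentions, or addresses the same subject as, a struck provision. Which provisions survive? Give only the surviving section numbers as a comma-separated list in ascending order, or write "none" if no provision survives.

Section 7 is struck. Section 2 mentions Section 7 but its own obligation stands independently of Section 7, so Section 2 is not affected. Although Section 5 refers to Section 7, its operative terms do not depend on Section 7, so it remains in effect. No other provision's operative terms depend on Section 7. Under the stated default rule, only provisions that cannot operate independently fall away; the rest are enforced. That leaves Section 1, Section 2, Section 3, Section 4, Section 5, and Section 6 in effect.

1, 2, 3, 4, 5, 6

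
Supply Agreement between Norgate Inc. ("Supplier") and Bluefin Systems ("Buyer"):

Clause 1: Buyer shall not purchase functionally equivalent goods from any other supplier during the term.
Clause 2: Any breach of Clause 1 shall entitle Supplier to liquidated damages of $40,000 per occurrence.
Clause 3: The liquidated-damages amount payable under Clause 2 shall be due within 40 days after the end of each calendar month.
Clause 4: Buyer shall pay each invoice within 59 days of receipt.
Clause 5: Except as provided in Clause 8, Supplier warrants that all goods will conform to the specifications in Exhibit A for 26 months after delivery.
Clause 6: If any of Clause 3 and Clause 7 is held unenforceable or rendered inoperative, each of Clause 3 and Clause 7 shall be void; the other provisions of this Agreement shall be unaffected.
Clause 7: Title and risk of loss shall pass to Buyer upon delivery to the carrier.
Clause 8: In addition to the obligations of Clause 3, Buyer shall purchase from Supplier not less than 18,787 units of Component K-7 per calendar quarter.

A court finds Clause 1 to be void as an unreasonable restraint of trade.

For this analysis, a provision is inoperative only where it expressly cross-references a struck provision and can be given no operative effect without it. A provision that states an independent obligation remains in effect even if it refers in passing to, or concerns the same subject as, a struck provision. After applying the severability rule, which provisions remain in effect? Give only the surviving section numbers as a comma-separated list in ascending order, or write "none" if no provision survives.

4, 5, 6, 8

Clause 1 is struck. Clause 2 does nothing except set the liquidated-damages amount by reference to Clause 1; with Clause 1 gone it has no independent effect and is inoperative. Clause 3 has no operative effect of its own apart from Clause 2 and is therefore inoperative. Clause 8 mentions Clause 3 but its own obligation stands independently of Clause 3, so Clause 8 is not affected. Clause 6 declares Clause 3 and Clause 7 mutually dependent; since one of them has fallen, all of them are of no effect. That brings down Clause 7 as well. The remainder continues in force under Clause 6. Clause 4, Clause 5, Clause 6, and Clause 8 remain in effect.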